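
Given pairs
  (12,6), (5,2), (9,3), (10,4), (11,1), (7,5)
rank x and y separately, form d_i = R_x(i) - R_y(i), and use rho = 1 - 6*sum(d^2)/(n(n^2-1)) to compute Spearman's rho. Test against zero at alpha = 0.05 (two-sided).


Step 1: Rank x and y separately (midranks; no ties here).
rank(x): 12->6, 5->1, 9->3, 10->4, 11->5, 7->2
rank(y): 6->6, 2->2, 3->3, 4->4, 1->1, 5->5
Step 2: d_i = R_x(i) - R_y(i); compute d_i^2.
  (6-6)^2=0, (1-2)^2=1, (3-3)^2=0, (4-4)^2=0, (5-1)^2=16, (2-5)^2=9
sum(d^2) = 26.
Step 3: rho = 1 - 6*26 / (6*(6^2 - 1)) = 1 - 156/210 = 0.257143.
Step 4: Under H0, t = rho * sqrt((n-2)/(1-rho^2)) = 0.5322 ~ t(4).
Step 5: Two-sided p-value from the t-distribution with 4 df = 0.622787.
Step 6: alpha = 0.05. fail to reject H0.

rho = 0.2571, p = 0.622787, fail to reject H0 at alpha = 0.05.


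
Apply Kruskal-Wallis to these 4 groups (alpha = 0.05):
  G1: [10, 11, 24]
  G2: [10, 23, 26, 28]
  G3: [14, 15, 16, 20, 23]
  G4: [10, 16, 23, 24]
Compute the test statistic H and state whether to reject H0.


Step 1: Combine all N = 16 observations and assign midranks.
sorted (value, group, rank): (10,G1,2), (10,G2,2), (10,G4,2), (11,G1,4), (14,G3,5), (15,G3,6), (16,G3,7.5), (16,G4,7.5), (20,G3,9), (23,G2,11), (23,G3,11), (23,G4,11), (24,G1,13.5), (24,G4,13.5), (26,G2,15), (28,G2,16)
Step 2: Sum ranks within each group.
R_1 = 19.5 (n_1 = 3)
R_2 = 44 (n_2 = 4)
R_3 = 38.5 (n_3 = 5)
R_4 = 34 (n_4 = 4)
Step 3: H = 12/(N(N+1)) * sum(R_i^2/n_i) - 3(N+1)
     = 12/(16*17) * (19.5^2/3 + 44^2/4 + 38.5^2/5 + 34^2/4) - 3*17
     = 0.044118 * 1196.2 - 51
     = 1.773529.
Step 4: Ties present; correction factor C = 1 - 60/(16^3 - 16) = 0.985294. Corrected H = 1.773529 / 0.985294 = 1.800000.
Step 5: Under H0, H ~ chi^2(3); p-value = 0.614935.
Step 6: alpha = 0.05. fail to reject H0.

H = 1.8000, df = 3, p = 0.614935, fail to reject H0.


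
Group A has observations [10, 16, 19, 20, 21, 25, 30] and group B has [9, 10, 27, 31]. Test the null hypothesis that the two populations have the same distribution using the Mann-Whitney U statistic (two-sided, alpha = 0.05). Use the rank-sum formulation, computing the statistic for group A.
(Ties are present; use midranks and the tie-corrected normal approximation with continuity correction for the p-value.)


Step 1: Combine and sort all 11 observations; assign midranks.
sorted (value, group): (9,Y), (10,X), (10,Y), (16,X), (19,X), (20,X), (21,X), (25,X), (27,Y), (30,X), (31,Y)
ranks: 9->1, 10->2.5, 10->2.5, 16->4, 19->5, 20->6, 21->7, 25->8, 27->9, 30->10, 31->11
Step 2: Rank sum for X: R1 = 2.5 + 4 + 5 + 6 + 7 + 8 + 10 = 42.5.
Step 3: U_X = R1 - n1(n1+1)/2 = 42.5 - 7*8/2 = 42.5 - 28 = 14.5.
       U_Y = n1*n2 - U_X = 28 - 14.5 = 13.5.
Step 4: Ties are present, so use the tie-corrected normal approximation (with continuity correction) for the p-value.
Step 5: p-value = 1.000000; compare to alpha = 0.05. fail to reject H0.

U_X = 14.5, p = 1.000000, fail to reject H0 at alpha = 0.05.


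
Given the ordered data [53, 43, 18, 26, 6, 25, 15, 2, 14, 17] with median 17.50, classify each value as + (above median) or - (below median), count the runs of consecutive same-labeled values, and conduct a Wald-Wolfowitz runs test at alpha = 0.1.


Step 1: Compute median = 17.50; label A = above, B = below.
Labels in order: AAAABABBBB  (n_A = 5, n_B = 5)
Step 2: Count runs R = 4.
Step 3: Under H0 (random ordering), E[R] = 2*n_A*n_B/(n_A+n_B) + 1 = 2*5*5/10 + 1 = 6.0000.
        Var[R] = 2*n_A*n_B*(2*n_A*n_B - n_A - n_B) / ((n_A+n_B)^2 * (n_A+n_B-1)) = 2000/900 = 2.2222.
        SD[R] = 1.4907.
Step 4: Continuity-corrected z = (R + 0.5 - E[R]) / SD[R] = (4 + 0.5 - 6.0000) / 1.4907 = -1.0062.
Step 5: Two-sided p-value via normal approximation = 2*(1 - Phi(|z|)) = 0.314305.
Step 6: alpha = 0.1. fail to reject H0.

R = 4, z = -1.0062, p = 0.314305, fail to reject H0.


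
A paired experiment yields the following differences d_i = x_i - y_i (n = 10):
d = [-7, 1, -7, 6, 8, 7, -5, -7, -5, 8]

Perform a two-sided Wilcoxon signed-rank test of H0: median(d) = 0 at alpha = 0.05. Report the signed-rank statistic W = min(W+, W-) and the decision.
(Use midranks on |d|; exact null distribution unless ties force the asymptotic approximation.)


Step 1: Drop any zero differences (none here) and take |d_i|.
|d| = [7, 1, 7, 6, 8, 7, 5, 7, 5, 8]
Step 2: Midrank |d_i| (ties get averaged ranks).
ranks: |7|->6.5, |1|->1, |7|->6.5, |6|->4, |8|->9.5, |7|->6.5, |5|->2.5, |7|->6.5, |5|->2.5, |8|->9.5
Step 3: Attach original signs; sum ranks with positive sign and with negative sign.
W+ = 1 + 4 + 9.5 + 6.5 + 9.5 = 30.5
W- = 6.5 + 6.5 + 2.5 + 6.5 + 2.5 = 24.5
(Check: W+ + W- = 55 should equal n(n+1)/2 = 55.)
Step 4: Test statistic W = min(W+, W-) = 24.5.
Step 5: Ties in |d|, so use the tie-corrected normal approximation.
        E[W] = n(n+1)/4 = 10*11/4 = 27.5.
        Tie groups: |d|=5 (t=2), |d|=7 (t=4), |d|=8 (t=2); sum(t^3 - t) = 72.
        Var[W] = n(n+1)(2n+1)/24 - sum(t^3-t)/48 = 2310/24 - 72/48 = 94.75.
        z = (W - E[W]) / sqrt(Var[W]) = (24.5 - 27.5) / 9.7340 = -0.3082.
        Two-sided p = 2*Phi(z) = 0.757931.
Step 6: alpha = 0.05. fail to reject H0.

W+ = 30.5, W- = 24.5, W = min = 24.5, p = 0.757931, fail to reject H0.


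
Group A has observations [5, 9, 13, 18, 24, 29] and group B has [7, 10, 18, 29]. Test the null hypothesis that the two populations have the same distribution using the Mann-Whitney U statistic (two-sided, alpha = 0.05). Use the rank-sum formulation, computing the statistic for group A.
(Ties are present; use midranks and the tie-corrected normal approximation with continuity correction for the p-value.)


Step 1: Combine and sort all 10 observations; assign midranks.
sorted (value, group): (5,X), (7,Y), (9,X), (10,Y), (13,X), (18,X), (18,Y), (24,X), (29,X), (29,Y)
ranks: 5->1, 7->2, 9->3, 10->4, 13->5, 18->6.5, 18->6.5, 24->8, 29->9.5, 29->9.5
Step 2: Rank sum for X: R1 = 1 + 3 + 5 + 6.5 + 8 + 9.5 = 33.
Step 3: U_X = R1 - n1(n1+1)/2 = 33 - 6*7/2 = 33 - 21 = 12.
       U_Y = n1*n2 - U_X = 24 - 12 = 12.
Step 4: Ties are present, so use the tie-corrected normal approximation (with continuity correction) for the p-value.
Step 5: p-value = 1.000000; compare to alpha = 0.05. fail to reject H0.

U_X = 12, p = 1.000000, fail to reject H0 at alpha = 0.05.


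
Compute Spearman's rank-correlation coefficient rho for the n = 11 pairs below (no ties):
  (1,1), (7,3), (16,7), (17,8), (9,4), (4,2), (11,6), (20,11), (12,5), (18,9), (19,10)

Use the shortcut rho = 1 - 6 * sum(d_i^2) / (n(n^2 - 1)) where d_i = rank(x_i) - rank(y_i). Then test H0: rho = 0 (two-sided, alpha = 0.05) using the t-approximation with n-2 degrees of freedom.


Step 1: Rank x and y separately (midranks; no ties here).
rank(x): 1->1, 7->3, 16->7, 17->8, 9->4, 4->2, 11->5, 20->11, 12->6, 18->9, 19->10
rank(y): 1->1, 3->3, 7->7, 8->8, 4->4, 2->2, 6->6, 11->11, 5->5, 9->9, 10->10
Step 2: d_i = R_x(i) - R_y(i); compute d_i^2.
  (1-1)^2=0, (3-3)^2=0, (7-7)^2=0, (8-8)^2=0, (4-4)^2=0, (2-2)^2=0, (5-6)^2=1, (11-11)^2=0, (6-5)^2=1, (9-9)^2=0, (10-10)^2=0
sum(d^2) = 2.
Step 3: rho = 1 - 6*2 / (11*(11^2 - 1)) = 1 - 12/1320 = 0.990909.
Step 4: Under H0, t = rho * sqrt((n-2)/(1-rho^2)) = 22.0966 ~ t(9).
Step 5: Two-sided p-value from the t-distribution with 9 df = 0.000000.
Step 6: alpha = 0.05. reject H0.

rho = 0.9909, p = 0.000000, reject H0 at alpha = 0.05.


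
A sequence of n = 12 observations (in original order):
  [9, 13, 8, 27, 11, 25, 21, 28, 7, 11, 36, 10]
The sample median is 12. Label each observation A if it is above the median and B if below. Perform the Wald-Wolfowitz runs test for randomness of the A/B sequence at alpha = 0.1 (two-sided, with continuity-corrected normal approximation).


Step 1: Compute median = 12; label A = above, B = below.
Labels in order: BABABAAABBAB  (n_A = 6, n_B = 6)
Step 2: Count runs R = 9.
Step 3: Under H0 (random ordering), E[R] = 2*n_A*n_B/(n_A+n_B) + 1 = 2*6*6/12 + 1 = 7.0000.
        Var[R] = 2*n_A*n_B*(2*n_A*n_B - n_A - n_B) / ((n_A+n_B)^2 * (n_A+n_B-1)) = 4320/1584 = 2.7273.
        SD[R] = 1.6514.
Step 4: Continuity-corrected z = (R - 0.5 - E[R]) / SD[R] = (9 - 0.5 - 7.0000) / 1.6514 = 0.9083.
Step 5: Two-sided p-value via normal approximation = 2*(1 - Phi(|z|)) = 0.363722.
Step 6: alpha = 0.1. fail to reject H0.

R = 9, z = 0.9083, p = 0.363722, fail to reject H0.


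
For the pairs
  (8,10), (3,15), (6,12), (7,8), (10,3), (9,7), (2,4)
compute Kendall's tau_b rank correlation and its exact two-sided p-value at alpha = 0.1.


Step 1: Enumerate the 21 unordered pairs (i,j) with i<j and classify each by sign(x_j-x_i) * sign(y_j-y_i).
  (1,2):dx=-5,dy=+5->D; (1,3):dx=-2,dy=+2->D; (1,4):dx=-1,dy=-2->C; (1,5):dx=+2,dy=-7->D
  (1,6):dx=+1,dy=-3->D; (1,7):dx=-6,dy=-6->C; (2,3):dx=+3,dy=-3->D; (2,4):dx=+4,dy=-7->D
  (2,5):dx=+7,dy=-12->D; (2,6):dx=+6,dy=-8->D; (2,7):dx=-1,dy=-11->C; (3,4):dx=+1,dy=-4->D
  (3,5):dx=+4,dy=-9->D; (3,6):dx=+3,dy=-5->D; (3,7):dx=-4,dy=-8->C; (4,5):dx=+3,dy=-5->D
  (4,6):dx=+2,dy=-1->D; (4,7):dx=-5,dy=-4->C; (5,6):dx=-1,dy=+4->D; (5,7):dx=-8,dy=+1->D
  (6,7):dx=-7,dy=-3->C
Step 2: C = 6, D = 15, total pairs = 21.
Step 3: tau = (C - D)/(n(n-1)/2) = (6 - 15)/21 = -0.428571.
Step 4: Exact two-sided p-value (enumerate n! = 5040 permutations of y under H0): p = 0.238889.
Step 5: alpha = 0.1. fail to reject H0.

tau_b = -0.4286 (C=6, D=15), p = 0.238889, fail to reject H0.


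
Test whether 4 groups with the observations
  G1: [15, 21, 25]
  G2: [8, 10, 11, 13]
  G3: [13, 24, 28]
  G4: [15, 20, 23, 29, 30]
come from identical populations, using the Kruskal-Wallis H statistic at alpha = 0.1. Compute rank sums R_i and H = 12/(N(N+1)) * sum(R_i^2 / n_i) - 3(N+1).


Step 1: Combine all N = 15 observations and assign midranks.
sorted (value, group, rank): (8,G2,1), (10,G2,2), (11,G2,3), (13,G2,4.5), (13,G3,4.5), (15,G1,6.5), (15,G4,6.5), (20,G4,8), (21,G1,9), (23,G4,10), (24,G3,11), (25,G1,12), (28,G3,13), (29,G4,14), (30,G4,15)
Step 2: Sum ranks within each group.
R_1 = 27.5 (n_1 = 3)
R_2 = 10.5 (n_2 = 4)
R_3 = 28.5 (n_3 = 3)
R_4 = 53.5 (n_4 = 5)
Step 3: H = 12/(N(N+1)) * sum(R_i^2/n_i) - 3(N+1)
     = 12/(15*16) * (27.5^2/3 + 10.5^2/4 + 28.5^2/3 + 53.5^2/5) - 3*16
     = 0.050000 * 1122.85 - 48
     = 8.142292.
Step 4: Ties present; correction factor C = 1 - 12/(15^3 - 15) = 0.996429. Corrected H = 8.142292 / 0.996429 = 8.171476.
Step 5: Under H0, H ~ chi^2(3); p-value = 0.042598.
Step 6: alpha = 0.1. reject H0.

H = 8.1715, df = 3, p = 0.042598, reject H0.


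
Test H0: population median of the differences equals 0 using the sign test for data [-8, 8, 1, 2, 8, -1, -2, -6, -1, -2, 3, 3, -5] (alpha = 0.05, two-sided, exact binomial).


Step 1: Discard zero differences. Original n = 13; n_eff = number of nonzero differences = 13.
Nonzero differences (with sign): -8, +8, +1, +2, +8, -1, -2, -6, -1, -2, +3, +3, -5
Step 2: Count signs: positive = 6, negative = 7.
Step 3: Under H0: P(positive) = 0.5, so the number of positives S ~ Bin(13, 0.5).
Step 4: Two-sided exact p-value = sum of Bin(13,0.5) probabilities at or below the observed probability = 1.000000.
Step 5: alpha = 0.05. fail to reject H0.

n_eff = 13, pos = 6, neg = 7, p = 1.000000, fail to reject H0.


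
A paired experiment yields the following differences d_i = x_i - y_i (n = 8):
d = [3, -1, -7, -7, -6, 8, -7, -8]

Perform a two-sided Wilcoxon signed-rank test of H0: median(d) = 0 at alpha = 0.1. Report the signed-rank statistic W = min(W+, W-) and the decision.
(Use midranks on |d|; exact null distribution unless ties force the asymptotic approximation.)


Step 1: Drop any zero differences (none here) and take |d_i|.
|d| = [3, 1, 7, 7, 6, 8, 7, 8]
Step 2: Midrank |d_i| (ties get averaged ranks).
ranks: |3|->2, |1|->1, |7|->5, |7|->5, |6|->3, |8|->7.5, |7|->5, |8|->7.5
Step 3: Attach original signs; sum ranks with positive sign and with negative sign.
W+ = 2 + 7.5 = 9.5
W- = 1 + 5 + 5 + 3 + 5 + 7.5 = 26.5
(Check: W+ + W- = 36 should equal n(n+1)/2 = 36.)
Step 4: Test statistic W = min(W+, W-) = 9.5.
Step 5: Ties in |d|, so use the tie-corrected normal approximation.
        E[W] = n(n+1)/4 = 8*9/4 = 18.
        Tie groups: |d|=7 (t=3), |d|=8 (t=2); sum(t^3 - t) = 30.
        Var[W] = n(n+1)(2n+1)/24 - sum(t^3-t)/48 = 1224/24 - 30/48 = 50.375.
        z = (W - E[W]) / sqrt(Var[W]) = (9.5 - 18) / 7.0975 = -1.1976.
        Two-sided p = 2*Phi(z) = 0.231073.
Step 6: alpha = 0.1. fail to reject H0.

W+ = 9.5, W- = 26.5, W = min = 9.5, p = 0.231073, fail to reject H0.


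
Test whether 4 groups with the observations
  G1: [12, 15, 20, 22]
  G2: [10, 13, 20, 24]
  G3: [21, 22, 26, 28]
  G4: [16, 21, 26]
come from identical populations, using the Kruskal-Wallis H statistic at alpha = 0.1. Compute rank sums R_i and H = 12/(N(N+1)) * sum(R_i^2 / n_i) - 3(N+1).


Step 1: Combine all N = 15 observations and assign midranks.
sorted (value, group, rank): (10,G2,1), (12,G1,2), (13,G2,3), (15,G1,4), (16,G4,5), (20,G1,6.5), (20,G2,6.5), (21,G3,8.5), (21,G4,8.5), (22,G1,10.5), (22,G3,10.5), (24,G2,12), (26,G3,13.5), (26,G4,13.5), (28,G3,15)
Step 2: Sum ranks within each group.
R_1 = 23 (n_1 = 4)
R_2 = 22.5 (n_2 = 4)
R_3 = 47.5 (n_3 = 4)
R_4 = 27 (n_4 = 3)
Step 3: H = 12/(N(N+1)) * sum(R_i^2/n_i) - 3(N+1)
     = 12/(15*16) * (23^2/4 + 22.5^2/4 + 47.5^2/4 + 27^2/3) - 3*16
     = 0.050000 * 1065.88 - 48
     = 5.293750.
Step 4: Ties present; correction factor C = 1 - 24/(15^3 - 15) = 0.992857. Corrected H = 5.293750 / 0.992857 = 5.331835.
Step 5: Under H0, H ~ chi^2(3); p-value = 0.149050.
Step 6: alpha = 0.1. fail to reject H0.

H = 5.3318, df = 3, p = 0.149050, fail to reject H0.


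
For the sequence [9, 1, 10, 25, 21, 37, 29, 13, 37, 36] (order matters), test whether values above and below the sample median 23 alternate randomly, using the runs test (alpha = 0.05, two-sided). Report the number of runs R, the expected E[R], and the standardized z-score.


Step 1: Compute median = 23; label A = above, B = below.
Labels in order: BBBABAABAA  (n_A = 5, n_B = 5)
Step 2: Count runs R = 6.
Step 3: Under H0 (random ordering), E[R] = 2*n_A*n_B/(n_A+n_B) + 1 = 2*5*5/10 + 1 = 6.0000.
        Var[R] = 2*n_A*n_B*(2*n_A*n_B - n_A - n_B) / ((n_A+n_B)^2 * (n_A+n_B-1)) = 2000/900 = 2.2222.
        SD[R] = 1.4907.
Step 4: R = E[R], so z = 0 with no continuity correction.
Step 5: Two-sided p-value via normal approximation = 2*(1 - Phi(|z|)) = 1.000000.
Step 6: alpha = 0.05. fail to reject H0.

R = 6, z = 0.0000, p = 1.000000, fail to reject H0.


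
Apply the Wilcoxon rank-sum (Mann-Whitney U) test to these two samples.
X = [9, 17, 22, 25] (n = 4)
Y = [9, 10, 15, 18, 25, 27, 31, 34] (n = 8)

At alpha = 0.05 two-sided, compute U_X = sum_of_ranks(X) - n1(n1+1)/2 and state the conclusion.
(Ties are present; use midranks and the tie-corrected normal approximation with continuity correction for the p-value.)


Step 1: Combine and sort all 12 observations; assign midranks.
sorted (value, group): (9,X), (9,Y), (10,Y), (15,Y), (17,X), (18,Y), (22,X), (25,X), (25,Y), (27,Y), (31,Y), (34,Y)
ranks: 9->1.5, 9->1.5, 10->3, 15->4, 17->5, 18->6, 22->7, 25->8.5, 25->8.5, 27->10, 31->11, 34->12
Step 2: Rank sum for X: R1 = 1.5 + 5 + 7 + 8.5 = 22.
Step 3: U_X = R1 - n1(n1+1)/2 = 22 - 4*5/2 = 22 - 10 = 12.
       U_Y = n1*n2 - U_X = 32 - 12 = 20.
Step 4: Ties are present, so use the tie-corrected normal approximation (with continuity correction) for the p-value.
Step 5: p-value = 0.550818; compare to alpha = 0.05. fail to reject H0.

U_X = 12, p = 0.550818, fail to reject H0 at alpha = 0.05.


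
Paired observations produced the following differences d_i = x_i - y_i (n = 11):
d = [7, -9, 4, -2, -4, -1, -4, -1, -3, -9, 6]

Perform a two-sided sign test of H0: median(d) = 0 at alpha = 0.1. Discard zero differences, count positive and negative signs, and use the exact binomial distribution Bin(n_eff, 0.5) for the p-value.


Step 1: Discard zero differences. Original n = 11; n_eff = number of nonzero differences = 11.
Nonzero differences (with sign): +7, -9, +4, -2, -4, -1, -4, -1, -3, -9, +6
Step 2: Count signs: positive = 3, negative = 8.
Step 3: Under H0: P(positive) = 0.5, so the number of positives S ~ Bin(11, 0.5).
Step 4: Two-sided exact p-value = sum of Bin(11,0.5) probabilities at or below the observed probability = 0.226562.
Step 5: alpha = 0.1. fail to reject H0.

n_eff = 11, pos = 3, neg = 8, p = 0.226562, fail to reject H0.


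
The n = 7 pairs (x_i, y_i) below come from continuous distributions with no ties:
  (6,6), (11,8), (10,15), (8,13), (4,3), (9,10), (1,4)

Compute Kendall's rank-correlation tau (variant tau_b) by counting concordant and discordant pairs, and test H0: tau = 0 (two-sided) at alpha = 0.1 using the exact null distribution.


Step 1: Enumerate the 21 unordered pairs (i,j) with i<j and classify each by sign(x_j-x_i) * sign(y_j-y_i).
  (1,2):dx=+5,dy=+2->C; (1,3):dx=+4,dy=+9->C; (1,4):dx=+2,dy=+7->C; (1,5):dx=-2,dy=-3->C
  (1,6):dx=+3,dy=+4->C; (1,7):dx=-5,dy=-2->C; (2,3):dx=-1,dy=+7->D; (2,4):dx=-3,dy=+5->D
  (2,5):dx=-7,dy=-5->C; (2,6):dx=-2,dy=+2->D; (2,7):dx=-10,dy=-4->C; (3,4):dx=-2,dy=-2->C
  (3,5):dx=-6,dy=-12->C; (3,6):dx=-1,dy=-5->C; (3,7):dx=-9,dy=-11->C; (4,5):dx=-4,dy=-10->C
  (4,6):dx=+1,dy=-3->D; (4,7):dx=-7,dy=-9->C; (5,6):dx=+5,dy=+7->C; (5,7):dx=-3,dy=+1->D
  (6,7):dx=-8,dy=-6->C
Step 2: C = 16, D = 5, total pairs = 21.
Step 3: tau = (C - D)/(n(n-1)/2) = (16 - 5)/21 = 0.523810.
Step 4: Exact two-sided p-value (enumerate n! = 5040 permutations of y under H0): p = 0.136111.
Step 5: alpha = 0.1. fail to reject H0.

tau_b = 0.5238 (C=16, D=5), p = 0.136111, fail to reject H0.


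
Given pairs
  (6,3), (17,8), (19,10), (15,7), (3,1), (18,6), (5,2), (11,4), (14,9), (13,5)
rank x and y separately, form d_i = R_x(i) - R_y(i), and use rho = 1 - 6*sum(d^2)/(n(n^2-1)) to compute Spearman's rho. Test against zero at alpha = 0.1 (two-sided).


Step 1: Rank x and y separately (midranks; no ties here).
rank(x): 6->3, 17->8, 19->10, 15->7, 3->1, 18->9, 5->2, 11->4, 14->6, 13->5
rank(y): 3->3, 8->8, 10->10, 7->7, 1->1, 6->6, 2->2, 4->4, 9->9, 5->5
Step 2: d_i = R_x(i) - R_y(i); compute d_i^2.
  (3-3)^2=0, (8-8)^2=0, (10-10)^2=0, (7-7)^2=0, (1-1)^2=0, (9-6)^2=9, (2-2)^2=0, (4-4)^2=0, (6-9)^2=9, (5-5)^2=0
sum(d^2) = 18.
Step 3: rho = 1 - 6*18 / (10*(10^2 - 1)) = 1 - 108/990 = 0.890909.
Step 4: Under H0, t = rho * sqrt((n-2)/(1-rho^2)) = 5.5482 ~ t(8).
Step 5: Two-sided p-value from the t-distribution with 8 df = 0.000542.
Step 6: alpha = 0.1. reject H0.

rho = 0.8909, p = 0.000542, reject H0 at alpha = 0.1.


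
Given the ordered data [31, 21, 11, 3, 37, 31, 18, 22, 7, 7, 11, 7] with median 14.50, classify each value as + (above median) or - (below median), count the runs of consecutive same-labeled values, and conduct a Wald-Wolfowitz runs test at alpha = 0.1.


Step 1: Compute median = 14.50; label A = above, B = below.
Labels in order: AABBAAAABBBB  (n_A = 6, n_B = 6)
Step 2: Count runs R = 4.
Step 3: Under H0 (random ordering), E[R] = 2*n_A*n_B/(n_A+n_B) + 1 = 2*6*6/12 + 1 = 7.0000.
        Var[R] = 2*n_A*n_B*(2*n_A*n_B - n_A - n_B) / ((n_A+n_B)^2 * (n_A+n_B-1)) = 4320/1584 = 2.7273.
        SD[R] = 1.6514.
Step 4: Continuity-corrected z = (R + 0.5 - E[R]) / SD[R] = (4 + 0.5 - 7.0000) / 1.6514 = -1.5138.
Step 5: Two-sided p-value via normal approximation = 2*(1 - Phi(|z|)) = 0.130070.
Step 6: alpha = 0.1. fail to reject H0.

R = 4, z = -1.5138, p = 0.130070, fail to reject H0.


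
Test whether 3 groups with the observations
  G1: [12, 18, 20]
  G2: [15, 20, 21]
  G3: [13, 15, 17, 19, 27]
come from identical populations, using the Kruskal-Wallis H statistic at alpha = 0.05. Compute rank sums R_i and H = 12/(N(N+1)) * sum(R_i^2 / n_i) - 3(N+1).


Step 1: Combine all N = 11 observations and assign midranks.
sorted (value, group, rank): (12,G1,1), (13,G3,2), (15,G2,3.5), (15,G3,3.5), (17,G3,5), (18,G1,6), (19,G3,7), (20,G1,8.5), (20,G2,8.5), (21,G2,10), (27,G3,11)
Step 2: Sum ranks within each group.
R_1 = 15.5 (n_1 = 3)
R_2 = 22 (n_2 = 3)
R_3 = 28.5 (n_3 = 5)
Step 3: H = 12/(N(N+1)) * sum(R_i^2/n_i) - 3(N+1)
     = 12/(11*12) * (15.5^2/3 + 22^2/3 + 28.5^2/5) - 3*12
     = 0.090909 * 403.867 - 36
     = 0.715152.
Step 4: Ties present; correction factor C = 1 - 12/(11^3 - 11) = 0.990909. Corrected H = 0.715152 / 0.990909 = 0.721713.
Step 5: Under H0, H ~ chi^2(2); p-value = 0.697079.
Step 6: alpha = 0.05. fail to reject H0.

H = 0.7217, df = 2, p = 0.697079, fail to reject H0.


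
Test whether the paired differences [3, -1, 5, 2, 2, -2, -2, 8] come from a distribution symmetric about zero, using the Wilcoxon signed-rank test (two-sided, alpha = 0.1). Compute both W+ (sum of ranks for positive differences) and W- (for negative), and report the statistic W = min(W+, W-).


Step 1: Drop any zero differences (none here) and take |d_i|.
|d| = [3, 1, 5, 2, 2, 2, 2, 8]
Step 2: Midrank |d_i| (ties get averaged ranks).
ranks: |3|->6, |1|->1, |5|->7, |2|->3.5, |2|->3.5, |2|->3.5, |2|->3.5, |8|->8
Step 3: Attach original signs; sum ranks with positive sign and with negative sign.
W+ = 6 + 7 + 3.5 + 3.5 + 8 = 28
W- = 1 + 3.5 + 3.5 = 8
(Check: W+ + W- = 36 should equal n(n+1)/2 = 36.)
Step 4: Test statistic W = min(W+, W-) = 8.
Step 5: Ties in |d|, so use the tie-corrected normal approximation.
        E[W] = n(n+1)/4 = 8*9/4 = 18.
        Tie groups: |d|=2 (t=4); sum(t^3 - t) = 60.
        Var[W] = n(n+1)(2n+1)/24 - sum(t^3-t)/48 = 1224/24 - 60/48 = 49.75.
        z = (W - E[W]) / sqrt(Var[W]) = (8 - 18) / 7.0534 = -1.4178.
        Two-sided p = 2*Phi(z) = 0.156260.
Step 6: alpha = 0.1. fail to reject H0.

W+ = 28, W- = 8, W = min = 8, p = 0.156260, fail to reject H0.


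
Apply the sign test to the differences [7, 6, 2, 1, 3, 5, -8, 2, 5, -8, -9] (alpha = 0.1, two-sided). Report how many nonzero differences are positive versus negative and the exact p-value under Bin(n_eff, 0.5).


Step 1: Discard zero differences. Original n = 11; n_eff = number of nonzero differences = 11.
Nonzero differences (with sign): +7, +6, +2, +1, +3, +5, -8, +2, +5, -8, -9
Step 2: Count signs: positive = 8, negative = 3.
Step 3: Under H0: P(positive) = 0.5, so the number of positives S ~ Bin(11, 0.5).
Step 4: Two-sided exact p-value = sum of Bin(11,0.5) probabilities at or below the observed probability = 0.226562.
Step 5: alpha = 0.1. fail to reject H0.

n_eff = 11, pos = 8, neg = 3, p = 0.226562, fail to reject H0.


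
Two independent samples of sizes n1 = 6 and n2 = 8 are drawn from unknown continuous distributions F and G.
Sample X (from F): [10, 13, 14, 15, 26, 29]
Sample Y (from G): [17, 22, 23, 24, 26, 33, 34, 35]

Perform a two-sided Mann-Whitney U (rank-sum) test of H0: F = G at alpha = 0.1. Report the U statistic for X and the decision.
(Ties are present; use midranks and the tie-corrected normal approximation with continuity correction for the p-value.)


Step 1: Combine and sort all 14 observations; assign midranks.
sorted (value, group): (10,X), (13,X), (14,X), (15,X), (17,Y), (22,Y), (23,Y), (24,Y), (26,X), (26,Y), (29,X), (33,Y), (34,Y), (35,Y)
ranks: 10->1, 13->2, 14->3, 15->4, 17->5, 22->6, 23->7, 24->8, 26->9.5, 26->9.5, 29->11, 33->12, 34->13, 35->14
Step 2: Rank sum for X: R1 = 1 + 2 + 3 + 4 + 9.5 + 11 = 30.5.
Step 3: U_X = R1 - n1(n1+1)/2 = 30.5 - 6*7/2 = 30.5 - 21 = 9.5.
       U_Y = n1*n2 - U_X = 48 - 9.5 = 38.5.
Step 4: Ties are present, so use the tie-corrected normal approximation (with continuity correction) for the p-value.
Step 5: p-value = 0.070392; compare to alpha = 0.1. reject H0.

U_X = 9.5, p = 0.070392, reject H0 at alpha = 0.1.


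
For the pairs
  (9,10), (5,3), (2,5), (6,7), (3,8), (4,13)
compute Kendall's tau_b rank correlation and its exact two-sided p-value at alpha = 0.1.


Step 1: Enumerate the 15 unordered pairs (i,j) with i<j and classify each by sign(x_j-x_i) * sign(y_j-y_i).
  (1,2):dx=-4,dy=-7->C; (1,3):dx=-7,dy=-5->C; (1,4):dx=-3,dy=-3->C; (1,5):dx=-6,dy=-2->C
  (1,6):dx=-5,dy=+3->D; (2,3):dx=-3,dy=+2->D; (2,4):dx=+1,dy=+4->C; (2,5):dx=-2,dy=+5->D
  (2,6):dx=-1,dy=+10->D; (3,4):dx=+4,dy=+2->C; (3,5):dx=+1,dy=+3->C; (3,6):dx=+2,dy=+8->C
  (4,5):dx=-3,dy=+1->D; (4,6):dx=-2,dy=+6->D; (5,6):dx=+1,dy=+5->C
Step 2: C = 9, D = 6, total pairs = 15.
Step 3: tau = (C - D)/(n(n-1)/2) = (9 - 6)/15 = 0.200000.
Step 4: Exact two-sided p-value (enumerate n! = 720 permutations of y under H0): p = 0.719444.
Step 5: alpha = 0.1. fail to reject H0.

tau_b = 0.2000 (C=9, D=6), p = 0.719444, fail to reject H0.


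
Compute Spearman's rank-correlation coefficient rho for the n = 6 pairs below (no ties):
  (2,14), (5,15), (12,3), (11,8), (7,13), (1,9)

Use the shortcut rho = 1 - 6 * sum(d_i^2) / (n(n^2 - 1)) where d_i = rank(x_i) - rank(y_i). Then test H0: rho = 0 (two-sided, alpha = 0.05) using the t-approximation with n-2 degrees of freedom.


Step 1: Rank x and y separately (midranks; no ties here).
rank(x): 2->2, 5->3, 12->6, 11->5, 7->4, 1->1
rank(y): 14->5, 15->6, 3->1, 8->2, 13->4, 9->3
Step 2: d_i = R_x(i) - R_y(i); compute d_i^2.
  (2-5)^2=9, (3-6)^2=9, (6-1)^2=25, (5-2)^2=9, (4-4)^2=0, (1-3)^2=4
sum(d^2) = 56.
Step 3: rho = 1 - 6*56 / (6*(6^2 - 1)) = 1 - 336/210 = -0.600000.
Step 4: Under H0, t = rho * sqrt((n-2)/(1-rho^2)) = -1.5000 ~ t(4).
Step 5: Two-sided p-value from the t-distribution with 4 df = 0.208000.
Step 6: alpha = 0.05. fail to reject H0.

rho = -0.6000, p = 0.208000, fail to reject H0 at alpha = 0.05.


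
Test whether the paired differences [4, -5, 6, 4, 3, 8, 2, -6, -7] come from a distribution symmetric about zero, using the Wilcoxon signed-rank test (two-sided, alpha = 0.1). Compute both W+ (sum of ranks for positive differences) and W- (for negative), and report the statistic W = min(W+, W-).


Step 1: Drop any zero differences (none here) and take |d_i|.
|d| = [4, 5, 6, 4, 3, 8, 2, 6, 7]
Step 2: Midrank |d_i| (ties get averaged ranks).
ranks: |4|->3.5, |5|->5, |6|->6.5, |4|->3.5, |3|->2, |8|->9, |2|->1, |6|->6.5, |7|->8
Step 3: Attach original signs; sum ranks with positive sign and with negative sign.
W+ = 3.5 + 6.5 + 3.5 + 2 + 9 + 1 = 25.5
W- = 5 + 6.5 + 8 = 19.5
(Check: W+ + W- = 45 should equal n(n+1)/2 = 45.)
Step 4: Test statistic W = min(W+, W-) = 19.5.
Step 5: Ties in |d|, so use the tie-corrected normal approximation.
        E[W] = n(n+1)/4 = 9*10/4 = 22.5.
        Tie groups: |d|=4 (t=2), |d|=6 (t=2); sum(t^3 - t) = 12.
        Var[W] = n(n+1)(2n+1)/24 - sum(t^3-t)/48 = 1710/24 - 12/48 = 71.
        z = (W - E[W]) / sqrt(Var[W]) = (19.5 - 22.5) / 8.4261 = -0.3560.
        Two-sided p = 2*Phi(z) = 0.721815.
Step 6: alpha = 0.1. fail to reject H0.

W+ = 25.5, W- = 19.5, W = min = 19.5, p = 0.721815, fail to reject H0.


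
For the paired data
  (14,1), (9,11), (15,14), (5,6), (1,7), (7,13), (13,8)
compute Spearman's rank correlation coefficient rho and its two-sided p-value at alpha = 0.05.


Step 1: Rank x and y separately (midranks; no ties here).
rank(x): 14->6, 9->4, 15->7, 5->2, 1->1, 7->3, 13->5
rank(y): 1->1, 11->5, 14->7, 6->2, 7->3, 13->6, 8->4
Step 2: d_i = R_x(i) - R_y(i); compute d_i^2.
  (6-1)^2=25, (4-5)^2=1, (7-7)^2=0, (2-2)^2=0, (1-3)^2=4, (3-6)^2=9, (5-4)^2=1
sum(d^2) = 40.
Step 3: rho = 1 - 6*40 / (7*(7^2 - 1)) = 1 - 240/336 = 0.285714.
Step 4: Under H0, t = rho * sqrt((n-2)/(1-rho^2)) = 0.6667 ~ t(5).
Step 5: Two-sided p-value from the t-distribution with 5 df = 0.534509.
Step 6: alpha = 0.05. fail to reject H0.

rho = 0.2857, p = 0.534509, fail to reject H0 at alpha = 0.05.


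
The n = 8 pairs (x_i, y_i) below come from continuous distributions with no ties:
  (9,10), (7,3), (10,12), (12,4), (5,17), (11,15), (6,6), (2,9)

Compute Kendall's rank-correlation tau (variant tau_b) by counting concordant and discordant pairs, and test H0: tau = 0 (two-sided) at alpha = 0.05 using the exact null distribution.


Step 1: Enumerate the 28 unordered pairs (i,j) with i<j and classify each by sign(x_j-x_i) * sign(y_j-y_i).
  (1,2):dx=-2,dy=-7->C; (1,3):dx=+1,dy=+2->C; (1,4):dx=+3,dy=-6->D; (1,5):dx=-4,dy=+7->D
  (1,6):dx=+2,dy=+5->C; (1,7):dx=-3,dy=-4->C; (1,8):dx=-7,dy=-1->C; (2,3):dx=+3,dy=+9->C
  (2,4):dx=+5,dy=+1->C; (2,5):dx=-2,dy=+14->D; (2,6):dx=+4,dy=+12->C; (2,7):dx=-1,dy=+3->D
  (2,8):dx=-5,dy=+6->D; (3,4):dx=+2,dy=-8->D; (3,5):dx=-5,dy=+5->D; (3,6):dx=+1,dy=+3->C
  (3,7):dx=-4,dy=-6->C; (3,8):dx=-8,dy=-3->C; (4,5):dx=-7,dy=+13->D; (4,6):dx=-1,dy=+11->D
  (4,7):dx=-6,dy=+2->D; (4,8):dx=-10,dy=+5->D; (5,6):dx=+6,dy=-2->D; (5,7):dx=+1,dy=-11->D
  (5,8):dx=-3,dy=-8->C; (6,7):dx=-5,dy=-9->C; (6,8):dx=-9,dy=-6->C; (7,8):dx=-4,dy=+3->D
Step 2: C = 14, D = 14, total pairs = 28.
Step 3: tau = (C - D)/(n(n-1)/2) = (14 - 14)/28 = 0.000000.
Step 4: Exact two-sided p-value (enumerate n! = 40320 permutations of y under H0): p = 1.000000.
Step 5: alpha = 0.05. fail to reject H0.

tau_b = 0.0000 (C=14, D=14), p = 1.000000, fail to reject H0.


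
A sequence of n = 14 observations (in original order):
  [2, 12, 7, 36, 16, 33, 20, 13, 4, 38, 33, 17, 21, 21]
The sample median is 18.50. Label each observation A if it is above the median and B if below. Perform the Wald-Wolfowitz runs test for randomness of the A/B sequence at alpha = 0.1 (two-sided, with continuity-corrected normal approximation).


Step 1: Compute median = 18.50; label A = above, B = below.
Labels in order: BBBABAABBAABAA  (n_A = 7, n_B = 7)
Step 2: Count runs R = 8.
Step 3: Under H0 (random ordering), E[R] = 2*n_A*n_B/(n_A+n_B) + 1 = 2*7*7/14 + 1 = 8.0000.
        Var[R] = 2*n_A*n_B*(2*n_A*n_B - n_A - n_B) / ((n_A+n_B)^2 * (n_A+n_B-1)) = 8232/2548 = 3.2308.
        SD[R] = 1.7974.
Step 4: R = E[R], so z = 0 with no continuity correction.
Step 5: Two-sided p-value via normal approximation = 2*(1 - Phi(|z|)) = 1.000000.
Step 6: alpha = 0.1. fail to reject H0.

R = 8, z = 0.0000, p = 1.000000, fail to reject H0.


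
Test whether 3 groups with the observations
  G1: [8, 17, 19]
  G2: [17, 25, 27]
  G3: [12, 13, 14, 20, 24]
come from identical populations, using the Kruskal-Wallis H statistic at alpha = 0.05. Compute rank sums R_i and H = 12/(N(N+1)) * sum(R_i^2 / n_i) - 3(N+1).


Step 1: Combine all N = 11 observations and assign midranks.
sorted (value, group, rank): (8,G1,1), (12,G3,2), (13,G3,3), (14,G3,4), (17,G1,5.5), (17,G2,5.5), (19,G1,7), (20,G3,8), (24,G3,9), (25,G2,10), (27,G2,11)
Step 2: Sum ranks within each group.
R_1 = 13.5 (n_1 = 3)
R_2 = 26.5 (n_2 = 3)
R_3 = 26 (n_3 = 5)
Step 3: H = 12/(N(N+1)) * sum(R_i^2/n_i) - 3(N+1)
     = 12/(11*12) * (13.5^2/3 + 26.5^2/3 + 26^2/5) - 3*12
     = 0.090909 * 430.033 - 36
     = 3.093939.
Step 4: Ties present; correction factor C = 1 - 6/(11^3 - 11) = 0.995455. Corrected H = 3.093939 / 0.995455 = 3.108067.
Step 5: Under H0, H ~ chi^2(2); p-value = 0.211394.
Step 6: alpha = 0.05. fail to reject H0.

H = 3.1081, df = 2, p = 0.211394, fail to reject H0.


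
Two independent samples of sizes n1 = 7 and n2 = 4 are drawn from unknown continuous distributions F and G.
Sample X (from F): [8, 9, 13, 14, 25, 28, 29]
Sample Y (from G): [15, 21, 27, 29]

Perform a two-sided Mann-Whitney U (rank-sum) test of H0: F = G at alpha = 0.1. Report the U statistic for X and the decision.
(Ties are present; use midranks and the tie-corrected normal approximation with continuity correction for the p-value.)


Step 1: Combine and sort all 11 observations; assign midranks.
sorted (value, group): (8,X), (9,X), (13,X), (14,X), (15,Y), (21,Y), (25,X), (27,Y), (28,X), (29,X), (29,Y)
ranks: 8->1, 9->2, 13->3, 14->4, 15->5, 21->6, 25->7, 27->8, 28->9, 29->10.5, 29->10.5
Step 2: Rank sum for X: R1 = 1 + 2 + 3 + 4 + 7 + 9 + 10.5 = 36.5.
Step 3: U_X = R1 - n1(n1+1)/2 = 36.5 - 7*8/2 = 36.5 - 28 = 8.5.
       U_Y = n1*n2 - U_X = 28 - 8.5 = 19.5.
Step 4: Ties are present, so use the tie-corrected normal approximation (with continuity correction) for the p-value.
Step 5: p-value = 0.343605; compare to alpha = 0.1. fail to reject H0.

U_X = 8.5, p = 0.343605, fail to reject H0 at alpha = 0.1.


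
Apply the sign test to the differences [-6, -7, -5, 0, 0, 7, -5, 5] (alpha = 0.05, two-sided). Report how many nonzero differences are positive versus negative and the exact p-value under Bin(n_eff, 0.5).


Step 1: Discard zero differences. Original n = 8; n_eff = number of nonzero differences = 6.
Nonzero differences (with sign): -6, -7, -5, +7, -5, +5
Step 2: Count signs: positive = 2, negative = 4.
Step 3: Under H0: P(positive) = 0.5, so the number of positives S ~ Bin(6, 0.5).
Step 4: Two-sided exact p-value = sum of Bin(6,0.5) probabilities at or below the observed probability = 0.687500.
Step 5: alpha = 0.05. fail to reject H0.

n_eff = 6, pos = 2, neg = 4, p = 0.687500, fail to reject H0.


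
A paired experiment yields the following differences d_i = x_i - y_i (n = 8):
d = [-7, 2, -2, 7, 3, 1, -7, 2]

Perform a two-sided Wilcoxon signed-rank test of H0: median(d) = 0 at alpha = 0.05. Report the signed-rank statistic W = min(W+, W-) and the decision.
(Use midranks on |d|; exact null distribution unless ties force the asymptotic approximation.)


Step 1: Drop any zero differences (none here) and take |d_i|.
|d| = [7, 2, 2, 7, 3, 1, 7, 2]
Step 2: Midrank |d_i| (ties get averaged ranks).
ranks: |7|->7, |2|->3, |2|->3, |7|->7, |3|->5, |1|->1, |7|->7, |2|->3
Step 3: Attach original signs; sum ranks with positive sign and with negative sign.
W+ = 3 + 7 + 5 + 1 + 3 = 19
W- = 7 + 3 + 7 = 17
(Check: W+ + W- = 36 should equal n(n+1)/2 = 36.)
Step 4: Test statistic W = min(W+, W-) = 17.
Step 5: Ties in |d|, so use the tie-corrected normal approximation.
        E[W] = n(n+1)/4 = 8*9/4 = 18.
        Tie groups: |d|=2 (t=3), |d|=7 (t=3); sum(t^3 - t) = 48.
        Var[W] = n(n+1)(2n+1)/24 - sum(t^3-t)/48 = 1224/24 - 48/48 = 50.
        z = (W - E[W]) / sqrt(Var[W]) = (17 - 18) / 7.0711 = -0.1414.
        Two-sided p = 2*Phi(z) = 0.887537.
Step 6: alpha = 0.05. fail to reject H0.

W+ = 19, W- = 17, W = min = 17, p = 0.887537, fail to reject H0.


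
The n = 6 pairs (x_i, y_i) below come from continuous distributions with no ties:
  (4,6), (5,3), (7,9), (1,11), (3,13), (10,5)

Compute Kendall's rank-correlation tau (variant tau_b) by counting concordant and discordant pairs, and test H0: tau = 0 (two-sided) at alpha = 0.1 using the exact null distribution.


Step 1: Enumerate the 15 unordered pairs (i,j) with i<j and classify each by sign(x_j-x_i) * sign(y_j-y_i).
  (1,2):dx=+1,dy=-3->D; (1,3):dx=+3,dy=+3->C; (1,4):dx=-3,dy=+5->D; (1,5):dx=-1,dy=+7->D
  (1,6):dx=+6,dy=-1->D; (2,3):dx=+2,dy=+6->C; (2,4):dx=-4,dy=+8->D; (2,5):dx=-2,dy=+10->D
  (2,6):dx=+5,dy=+2->C; (3,4):dx=-6,dy=+2->D; (3,5):dx=-4,dy=+4->D; (3,6):dx=+3,dy=-4->D
  (4,5):dx=+2,dy=+2->C; (4,6):dx=+9,dy=-6->D; (5,6):dx=+7,dy=-8->D
Step 2: C = 4, D = 11, total pairs = 15.
Step 3: tau = (C - D)/(n(n-1)/2) = (4 - 11)/15 = -0.466667.
Step 4: Exact two-sided p-value (enumerate n! = 720 permutations of y under H0): p = 0.272222.
Step 5: alpha = 0.1. fail to reject H0.

tau_b = -0.4667 (C=4, D=11), p = 0.272222, fail to reject H0.


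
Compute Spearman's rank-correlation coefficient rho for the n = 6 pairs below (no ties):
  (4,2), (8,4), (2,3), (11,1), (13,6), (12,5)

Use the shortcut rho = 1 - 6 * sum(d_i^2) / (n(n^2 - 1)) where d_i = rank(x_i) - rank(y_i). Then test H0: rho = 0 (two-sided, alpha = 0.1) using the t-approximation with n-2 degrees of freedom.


Step 1: Rank x and y separately (midranks; no ties here).
rank(x): 4->2, 8->3, 2->1, 11->4, 13->6, 12->5
rank(y): 2->2, 4->4, 3->3, 1->1, 6->6, 5->5
Step 2: d_i = R_x(i) - R_y(i); compute d_i^2.
  (2-2)^2=0, (3-4)^2=1, (1-3)^2=4, (4-1)^2=9, (6-6)^2=0, (5-5)^2=0
sum(d^2) = 14.
Step 3: rho = 1 - 6*14 / (6*(6^2 - 1)) = 1 - 84/210 = 0.600000.
Step 4: Under H0, t = rho * sqrt((n-2)/(1-rho^2)) = 1.5000 ~ t(4).
Step 5: Two-sided p-value from the t-distribution with 4 df = 0.208000.
Step 6: alpha = 0.1. fail to reject H0.

rho = 0.6000, p = 0.208000, fail to reject H0 at alpha = 0.1.


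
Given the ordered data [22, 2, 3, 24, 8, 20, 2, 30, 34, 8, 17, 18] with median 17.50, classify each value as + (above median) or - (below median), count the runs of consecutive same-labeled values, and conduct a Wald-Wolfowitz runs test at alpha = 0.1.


Step 1: Compute median = 17.50; label A = above, B = below.
Labels in order: ABBABABAABBA  (n_A = 6, n_B = 6)
Step 2: Count runs R = 9.
Step 3: Under H0 (random ordering), E[R] = 2*n_A*n_B/(n_A+n_B) + 1 = 2*6*6/12 + 1 = 7.0000.
        Var[R] = 2*n_A*n_B*(2*n_A*n_B - n_A - n_B) / ((n_A+n_B)^2 * (n_A+n_B-1)) = 4320/1584 = 2.7273.
        SD[R] = 1.6514.
Step 4: Continuity-corrected z = (R - 0.5 - E[R]) / SD[R] = (9 - 0.5 - 7.0000) / 1.6514 = 0.9083.
Step 5: Two-sided p-value via normal approximation = 2*(1 - Phi(|z|)) = 0.363722.
Step 6: alpha = 0.1. fail to reject H0.

R = 9, z = 0.9083, p = 0.363722, fail to reject H0.


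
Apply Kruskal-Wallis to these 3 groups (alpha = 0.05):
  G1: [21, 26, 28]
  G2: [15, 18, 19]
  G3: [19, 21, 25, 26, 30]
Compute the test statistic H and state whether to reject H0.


Step 1: Combine all N = 11 observations and assign midranks.
sorted (value, group, rank): (15,G2,1), (18,G2,2), (19,G2,3.5), (19,G3,3.5), (21,G1,5.5), (21,G3,5.5), (25,G3,7), (26,G1,8.5), (26,G3,8.5), (28,G1,10), (30,G3,11)
Step 2: Sum ranks within each group.
R_1 = 24 (n_1 = 3)
R_2 = 6.5 (n_2 = 3)
R_3 = 35.5 (n_3 = 5)
Step 3: H = 12/(N(N+1)) * sum(R_i^2/n_i) - 3(N+1)
     = 12/(11*12) * (24^2/3 + 6.5^2/3 + 35.5^2/5) - 3*12
     = 0.090909 * 458.133 - 36
     = 5.648485.
Step 4: Ties present; correction factor C = 1 - 18/(11^3 - 11) = 0.986364. Corrected H = 5.648485 / 0.986364 = 5.726575.
Step 5: Under H0, H ~ chi^2(2); p-value = 0.057081.
Step 6: alpha = 0.05. fail to reject H0.

H = 5.7266, df = 2, p = 0.057081, fail to reject H0.


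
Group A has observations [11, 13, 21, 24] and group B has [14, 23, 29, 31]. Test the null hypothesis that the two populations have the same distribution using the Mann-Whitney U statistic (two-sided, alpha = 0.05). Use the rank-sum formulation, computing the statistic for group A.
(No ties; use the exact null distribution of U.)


Step 1: Combine and sort all 8 observations; assign midranks.
sorted (value, group): (11,X), (13,X), (14,Y), (21,X), (23,Y), (24,X), (29,Y), (31,Y)
ranks: 11->1, 13->2, 14->3, 21->4, 23->5, 24->6, 29->7, 31->8
Step 2: Rank sum for X: R1 = 1 + 2 + 4 + 6 = 13.
Step 3: U_X = R1 - n1(n1+1)/2 = 13 - 4*5/2 = 13 - 10 = 3.
       U_Y = n1*n2 - U_X = 16 - 3 = 13.
Step 4: No ties, so the exact null distribution of U (based on enumerating the C(8,4) = 70 equally likely rank assignments) gives the two-sided p-value.
Step 5: p-value = 0.200000; compare to alpha = 0.05. fail to reject H0.

U_X = 3, p = 0.200000, fail to reject H0 at alpha = 0.05.


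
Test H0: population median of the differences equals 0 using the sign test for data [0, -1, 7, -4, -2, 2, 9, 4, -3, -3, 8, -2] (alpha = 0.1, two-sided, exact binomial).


Step 1: Discard zero differences. Original n = 12; n_eff = number of nonzero differences = 11.
Nonzero differences (with sign): -1, +7, -4, -2, +2, +9, +4, -3, -3, +8, -2
Step 2: Count signs: positive = 5, negative = 6.
Step 3: Under H0: P(positive) = 0.5, so the number of positives S ~ Bin(11, 0.5).
Step 4: Two-sided exact p-value = sum of Bin(11,0.5) probabilities at or below the observed probability = 1.000000.
Step 5: alpha = 0.1. fail to reject H0.

n_eff = 11, pos = 5, neg = 6, p = 1.000000, fail to reject H0.


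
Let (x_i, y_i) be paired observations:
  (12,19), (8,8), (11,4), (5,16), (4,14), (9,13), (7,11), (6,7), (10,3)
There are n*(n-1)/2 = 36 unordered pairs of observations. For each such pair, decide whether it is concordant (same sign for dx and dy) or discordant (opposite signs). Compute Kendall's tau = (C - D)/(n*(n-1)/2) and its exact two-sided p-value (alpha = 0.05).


Step 1: Enumerate the 36 unordered pairs (i,j) with i<j and classify each by sign(x_j-x_i) * sign(y_j-y_i).
  (1,2):dx=-4,dy=-11->C; (1,3):dx=-1,dy=-15->C; (1,4):dx=-7,dy=-3->C; (1,5):dx=-8,dy=-5->C
  (1,6):dx=-3,dy=-6->C; (1,7):dx=-5,dy=-8->C; (1,8):dx=-6,dy=-12->C; (1,9):dx=-2,dy=-16->C
  (2,3):dx=+3,dy=-4->D; (2,4):dx=-3,dy=+8->D; (2,5):dx=-4,dy=+6->D; (2,6):dx=+1,dy=+5->C
  (2,7):dx=-1,dy=+3->D; (2,8):dx=-2,dy=-1->C; (2,9):dx=+2,dy=-5->D; (3,4):dx=-6,dy=+12->D
  (3,5):dx=-7,dy=+10->D; (3,6):dx=-2,dy=+9->D; (3,7):dx=-4,dy=+7->D; (3,8):dx=-5,dy=+3->D
  (3,9):dx=-1,dy=-1->C; (4,5):dx=-1,dy=-2->C; (4,6):dx=+4,dy=-3->D; (4,7):dx=+2,dy=-5->D
  (4,8):dx=+1,dy=-9->D; (4,9):dx=+5,dy=-13->D; (5,6):dx=+5,dy=-1->D; (5,7):dx=+3,dy=-3->D
  (5,8):dx=+2,dy=-7->D; (5,9):dx=+6,dy=-11->D; (6,7):dx=-2,dy=-2->C; (6,8):dx=-3,dy=-6->C
  (6,9):dx=+1,dy=-10->D; (7,8):dx=-1,dy=-4->C; (7,9):dx=+3,dy=-8->D; (8,9):dx=+4,dy=-4->D
Step 2: C = 15, D = 21, total pairs = 36.
Step 3: tau = (C - D)/(n(n-1)/2) = (15 - 21)/36 = -0.166667.
Step 4: Exact two-sided p-value (enumerate n! = 362880 permutations of y under H0): p = 0.612202.
Step 5: alpha = 0.05. fail to reject H0.

tau_b = -0.1667 (C=15, D=21), p = 0.612202, fail to reject H0.
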